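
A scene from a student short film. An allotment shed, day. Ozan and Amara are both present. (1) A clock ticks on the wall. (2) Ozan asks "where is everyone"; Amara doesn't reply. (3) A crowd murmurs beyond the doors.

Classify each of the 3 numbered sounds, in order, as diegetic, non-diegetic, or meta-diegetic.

(1) a clock is a real object/event in the scene's world → diegetic.
(2) Ozan is a character speaking aloud in the scene → diegetic.
(3) a crowd is part of the location's real environment → diegetic.

diegetic, diegetic, diegetic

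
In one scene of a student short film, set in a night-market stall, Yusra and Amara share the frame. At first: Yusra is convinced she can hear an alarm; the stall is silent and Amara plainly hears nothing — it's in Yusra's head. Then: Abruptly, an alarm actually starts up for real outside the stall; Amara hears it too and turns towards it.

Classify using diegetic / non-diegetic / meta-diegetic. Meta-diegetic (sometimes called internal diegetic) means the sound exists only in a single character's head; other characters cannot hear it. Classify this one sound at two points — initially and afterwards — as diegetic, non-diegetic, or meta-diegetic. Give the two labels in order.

meta-diegetic, diegetic

Initially: only Yusra 'hears' it — imagined, in her mind → meta-diegetic.
Afterwards: now there's a real external source and Amara hears it too — in the story world → diegetic.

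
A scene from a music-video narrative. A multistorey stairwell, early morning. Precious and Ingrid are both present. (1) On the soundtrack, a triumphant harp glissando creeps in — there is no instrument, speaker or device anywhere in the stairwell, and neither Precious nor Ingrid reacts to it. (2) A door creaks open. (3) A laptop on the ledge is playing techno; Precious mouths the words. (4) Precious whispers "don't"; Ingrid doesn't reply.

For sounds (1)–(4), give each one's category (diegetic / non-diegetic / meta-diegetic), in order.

(1) is non-diegetic: it has no source in the story world and no character can hear it — it's underscore.
Sound (2): a door is a real object/event in the scene's world, so diegetic.
Sound (3): the music comes from an on-screen device that Precious responds to, so diegetic.
Sound (4): Precious is a character speaking aloud in the scene, so diegetic.

non-diegetic, diegetic, diegetic, diegetic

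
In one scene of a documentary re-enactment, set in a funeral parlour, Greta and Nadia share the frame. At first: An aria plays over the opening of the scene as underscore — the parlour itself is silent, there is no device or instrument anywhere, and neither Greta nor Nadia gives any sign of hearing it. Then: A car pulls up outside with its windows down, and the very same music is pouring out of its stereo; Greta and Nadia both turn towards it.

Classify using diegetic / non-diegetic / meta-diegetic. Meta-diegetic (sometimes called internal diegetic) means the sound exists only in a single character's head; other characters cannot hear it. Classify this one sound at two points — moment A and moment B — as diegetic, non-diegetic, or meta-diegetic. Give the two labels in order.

Moment A: no in-world source exists and no character can hear it — underscore → non-diegetic.
Moment B: the car stereo is now a real source in the story world and the characters hear it → diegetic.

non-diegetic, diegetic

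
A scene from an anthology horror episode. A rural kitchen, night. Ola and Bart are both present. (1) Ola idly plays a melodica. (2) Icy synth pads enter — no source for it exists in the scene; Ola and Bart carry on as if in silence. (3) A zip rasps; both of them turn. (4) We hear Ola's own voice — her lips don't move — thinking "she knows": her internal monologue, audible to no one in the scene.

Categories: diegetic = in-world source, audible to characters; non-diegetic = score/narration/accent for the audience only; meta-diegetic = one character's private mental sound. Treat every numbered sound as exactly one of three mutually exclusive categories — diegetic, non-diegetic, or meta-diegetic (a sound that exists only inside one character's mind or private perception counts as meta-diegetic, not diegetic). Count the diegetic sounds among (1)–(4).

Sound (1): Ola is producing the music live, in the story world, so diegetic.
Sound (2): it has no source in the story world and no character can hear it — it's underscore, so non-diegetic.
(3) an in-world source (a zip); characters could hear it → diegetic.
(4) it's Ola's unspoken thought, heard only by the audience via her subjectivity → meta-diegetic.
So 2 of the 4 are diegetic: (1), (3).

2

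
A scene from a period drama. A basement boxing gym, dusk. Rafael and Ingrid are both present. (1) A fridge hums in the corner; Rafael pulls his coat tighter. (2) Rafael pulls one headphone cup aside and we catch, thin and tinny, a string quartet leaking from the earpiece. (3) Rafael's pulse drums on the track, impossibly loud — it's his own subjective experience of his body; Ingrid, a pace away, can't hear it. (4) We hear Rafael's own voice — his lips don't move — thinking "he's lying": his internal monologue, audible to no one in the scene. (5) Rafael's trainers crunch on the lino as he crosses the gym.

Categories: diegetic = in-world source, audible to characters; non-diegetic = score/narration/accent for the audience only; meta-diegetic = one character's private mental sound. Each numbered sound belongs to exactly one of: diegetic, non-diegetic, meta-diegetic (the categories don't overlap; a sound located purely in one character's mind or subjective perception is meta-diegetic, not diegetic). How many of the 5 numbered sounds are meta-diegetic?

(1) it's the actual ambient sound of the location → diegetic.
(2) is diegetic: it's leaking from a physical pair of headphones in the scene.
(3) point-of-audition from inside Rafael's body; not a sound in the room → meta-diegetic.
Sound (4): Rafael's thought-voice: a private mental sound no other character can hear, so meta-diegetic.
Sound (5): Rafael's footsteps are produced in the story world, so diegetic.
Meta-diegetic: (3), (4) — that's 2.

2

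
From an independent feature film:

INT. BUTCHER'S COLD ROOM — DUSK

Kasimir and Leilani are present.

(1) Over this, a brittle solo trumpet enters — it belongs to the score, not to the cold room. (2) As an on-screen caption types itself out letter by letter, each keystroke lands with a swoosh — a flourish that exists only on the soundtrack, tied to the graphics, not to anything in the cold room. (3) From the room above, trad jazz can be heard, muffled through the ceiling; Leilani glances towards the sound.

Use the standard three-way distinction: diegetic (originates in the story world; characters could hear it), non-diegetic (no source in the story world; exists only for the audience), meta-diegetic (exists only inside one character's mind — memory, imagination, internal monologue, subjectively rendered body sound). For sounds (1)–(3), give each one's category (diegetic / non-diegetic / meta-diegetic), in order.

non-diegetic, non-diegetic, diegetic

(1) is non-diegetic: score with no on-screen or off-screen source; it exists for the audience alone.
(2) the caption isn't part of the story world, so neither is the sound tied to it → non-diegetic.
(3) is diegetic: the music has an off-screen but real-world source and a character hears it.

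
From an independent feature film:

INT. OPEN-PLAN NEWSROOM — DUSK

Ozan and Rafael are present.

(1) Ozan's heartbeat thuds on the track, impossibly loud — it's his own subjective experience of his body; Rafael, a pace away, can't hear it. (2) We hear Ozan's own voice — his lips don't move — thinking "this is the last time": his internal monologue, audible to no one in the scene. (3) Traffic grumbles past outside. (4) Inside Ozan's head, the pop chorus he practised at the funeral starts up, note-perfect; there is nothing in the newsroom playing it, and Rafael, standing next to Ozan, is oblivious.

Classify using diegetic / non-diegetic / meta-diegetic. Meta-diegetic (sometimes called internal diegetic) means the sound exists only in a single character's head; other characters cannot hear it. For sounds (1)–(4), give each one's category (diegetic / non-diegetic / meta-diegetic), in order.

Sound (1): a subjective body sound — Ozan's private perception, inaudible to Rafael, so meta-diegetic.
(2) Ozan's thought-voice: a private mental sound no other character can hear → meta-diegetic.
(3) is diegetic: traffic is part of the location's real environment.
Sound (4): it lives in Ozan's subjectivity, not in the newsroom, so meta-diegetic.

meta-diegetic, meta-diegetic, diegetic, meta-diegetic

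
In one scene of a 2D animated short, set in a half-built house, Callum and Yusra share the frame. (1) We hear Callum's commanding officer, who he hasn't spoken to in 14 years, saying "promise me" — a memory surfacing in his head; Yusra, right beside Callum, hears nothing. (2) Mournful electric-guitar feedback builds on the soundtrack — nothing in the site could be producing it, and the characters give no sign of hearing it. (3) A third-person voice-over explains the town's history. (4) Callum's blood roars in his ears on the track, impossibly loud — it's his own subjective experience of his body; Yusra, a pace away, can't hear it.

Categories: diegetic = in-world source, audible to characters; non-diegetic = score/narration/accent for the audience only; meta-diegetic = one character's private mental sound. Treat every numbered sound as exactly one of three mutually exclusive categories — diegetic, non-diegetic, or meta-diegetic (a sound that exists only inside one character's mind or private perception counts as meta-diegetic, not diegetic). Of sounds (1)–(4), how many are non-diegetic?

2

(1) a remembered line, private to Callum — not present in the room, not audible to Yusra → meta-diegetic.
Sound (2): nothing in the site produces it and the characters don't hear it — pure soundtrack, so non-diegetic.
(3) external voice-over — not a character, not heard by anyone in the scene → non-diegetic.
Sound (4): it's Callum's internal bodily sensation rendered as sound; only Callum 'hears' it, so meta-diegetic.
Non-diegetic: (2), (3) — that's 2.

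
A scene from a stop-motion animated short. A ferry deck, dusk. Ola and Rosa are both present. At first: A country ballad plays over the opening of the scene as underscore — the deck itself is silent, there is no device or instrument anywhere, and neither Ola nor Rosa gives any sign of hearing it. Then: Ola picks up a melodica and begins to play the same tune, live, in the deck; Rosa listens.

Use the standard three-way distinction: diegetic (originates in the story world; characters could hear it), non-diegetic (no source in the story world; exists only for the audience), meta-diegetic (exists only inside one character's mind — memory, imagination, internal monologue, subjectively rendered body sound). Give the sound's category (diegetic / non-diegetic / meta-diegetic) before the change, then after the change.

Before the change: no in-world source exists and no character can hear it — underscore → non-diegetic.
After the change: a melodica is now a real source in the story world and the characters hear it → diegetic.

non-diegetic, diegetic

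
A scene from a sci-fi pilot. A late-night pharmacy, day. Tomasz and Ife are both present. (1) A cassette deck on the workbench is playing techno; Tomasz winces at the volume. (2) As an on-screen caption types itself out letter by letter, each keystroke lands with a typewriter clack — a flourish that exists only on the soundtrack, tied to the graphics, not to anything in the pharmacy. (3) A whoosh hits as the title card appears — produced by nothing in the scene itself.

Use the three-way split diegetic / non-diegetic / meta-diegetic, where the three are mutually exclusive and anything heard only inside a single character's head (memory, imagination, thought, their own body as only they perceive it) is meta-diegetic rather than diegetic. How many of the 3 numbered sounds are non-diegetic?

Sound (1): a cassette deck is a physical source in the scene and Tomasz reacts to it, so diegetic.
(2) it accompanies on-screen graphics, not anything inside the story world → non-diegetic.
(3) it's a sound-design accent with no in-world source; no one in the scene can hear it → non-diegetic.
Non-diegetic: (2), (3) — that's 2.

2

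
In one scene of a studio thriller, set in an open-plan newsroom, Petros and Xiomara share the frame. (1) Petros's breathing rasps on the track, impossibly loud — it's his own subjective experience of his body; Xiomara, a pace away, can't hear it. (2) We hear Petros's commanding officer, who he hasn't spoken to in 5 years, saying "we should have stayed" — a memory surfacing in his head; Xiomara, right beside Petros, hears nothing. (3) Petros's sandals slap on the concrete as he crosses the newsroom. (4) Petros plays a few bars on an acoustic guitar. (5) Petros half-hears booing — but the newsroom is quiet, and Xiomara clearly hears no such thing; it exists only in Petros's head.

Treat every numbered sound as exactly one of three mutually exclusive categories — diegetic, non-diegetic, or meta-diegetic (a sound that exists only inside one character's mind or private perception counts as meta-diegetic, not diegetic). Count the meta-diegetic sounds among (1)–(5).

(1) is meta-diegetic: point-of-audition from inside Petros's body; not a sound in the room.
Sound (2): the voice is a memory playing only inside Petros's mind; Xiomara can't hear it, so meta-diegetic.
(3) is diegetic: a character's body making contact with the set — an in-world sound.
(4) is diegetic: the instrument and the performer are both in the scene.
Sound (5): Petros alone 'hears' it — an imagined sound, not present in the space, so meta-diegetic.
So 3 of the 5 are meta-diegetic: (1), (2), (5).

3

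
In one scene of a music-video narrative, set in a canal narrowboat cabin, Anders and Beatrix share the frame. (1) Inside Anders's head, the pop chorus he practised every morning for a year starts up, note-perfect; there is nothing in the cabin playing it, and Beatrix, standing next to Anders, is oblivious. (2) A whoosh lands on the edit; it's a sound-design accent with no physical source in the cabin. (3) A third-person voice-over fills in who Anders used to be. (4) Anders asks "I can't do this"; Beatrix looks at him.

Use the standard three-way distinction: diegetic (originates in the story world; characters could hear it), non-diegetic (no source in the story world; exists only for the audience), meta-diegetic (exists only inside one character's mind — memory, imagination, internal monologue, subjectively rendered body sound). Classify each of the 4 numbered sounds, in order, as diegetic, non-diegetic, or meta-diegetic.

(1) the music is a memory playing inside Anders's mind alone; no real-world source, Beatrix can't hear it → meta-diegetic.
(2) is non-diegetic: it's a sound-design accent with no in-world source; no one in the scene can hear it.
Sound (3): external voice-over — not a character, not heard by anyone in the scene, so non-diegetic.
(4) is diegetic: on-screen dialogue — Anders speaks and Beatrix is there to hear.

meta-diegetic, non-diegetic, non-diegetic, diegetic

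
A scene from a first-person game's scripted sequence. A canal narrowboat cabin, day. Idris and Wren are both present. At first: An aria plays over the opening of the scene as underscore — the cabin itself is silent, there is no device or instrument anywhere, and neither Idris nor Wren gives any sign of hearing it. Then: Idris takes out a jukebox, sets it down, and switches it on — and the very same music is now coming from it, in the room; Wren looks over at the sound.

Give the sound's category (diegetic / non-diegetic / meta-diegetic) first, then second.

non-diegetic, diegetic

First: no in-world source exists and no character can hear it — underscore → non-diegetic.
Second: a jukebox is now a real source in the story world and the characters hear it → diegetic.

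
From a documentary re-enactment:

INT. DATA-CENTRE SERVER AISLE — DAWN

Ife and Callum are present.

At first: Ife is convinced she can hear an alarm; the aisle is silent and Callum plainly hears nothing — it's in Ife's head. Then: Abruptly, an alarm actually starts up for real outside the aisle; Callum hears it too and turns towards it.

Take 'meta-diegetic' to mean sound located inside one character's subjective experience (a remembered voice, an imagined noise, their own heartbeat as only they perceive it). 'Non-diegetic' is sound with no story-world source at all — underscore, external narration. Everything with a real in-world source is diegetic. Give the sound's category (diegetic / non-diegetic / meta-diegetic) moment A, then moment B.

meta-diegetic, diegetic

Moment A: only Ife 'hears' it — imagined, in her mind → meta-diegetic.
Moment B: now there's a real external source and Callum hears it too — in the story world → diegetic.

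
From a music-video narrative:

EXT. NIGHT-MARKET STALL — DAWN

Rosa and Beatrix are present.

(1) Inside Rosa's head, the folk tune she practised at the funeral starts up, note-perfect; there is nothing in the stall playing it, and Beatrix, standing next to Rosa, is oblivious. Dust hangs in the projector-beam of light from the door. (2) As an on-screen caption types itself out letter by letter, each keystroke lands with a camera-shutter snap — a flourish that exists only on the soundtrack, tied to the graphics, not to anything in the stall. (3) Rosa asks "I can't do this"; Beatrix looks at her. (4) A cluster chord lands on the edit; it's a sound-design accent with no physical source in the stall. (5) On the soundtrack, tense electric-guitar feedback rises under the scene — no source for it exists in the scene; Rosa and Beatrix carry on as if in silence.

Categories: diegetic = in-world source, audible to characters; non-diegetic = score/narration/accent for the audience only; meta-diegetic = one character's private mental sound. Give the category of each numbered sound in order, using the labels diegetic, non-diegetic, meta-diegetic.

meta-diegetic, non-diegetic, diegetic, non-diegetic, non-diegetic

Sound (1): remembered music, private to Rosa — Beatrix is oblivious because it isn't in the room, so meta-diegetic.
(2) the caption isn't part of the story world, so neither is the sound tied to it → non-diegetic.
Sound (3): on-screen dialogue — Rosa speaks and Beatrix is there to hear, so diegetic.
(4) it's a sound-design accent with no in-world source; no one in the scene can hear it → non-diegetic.
(5) is non-diegetic: score with no on-screen or off-screen source; it exists for the audience alone.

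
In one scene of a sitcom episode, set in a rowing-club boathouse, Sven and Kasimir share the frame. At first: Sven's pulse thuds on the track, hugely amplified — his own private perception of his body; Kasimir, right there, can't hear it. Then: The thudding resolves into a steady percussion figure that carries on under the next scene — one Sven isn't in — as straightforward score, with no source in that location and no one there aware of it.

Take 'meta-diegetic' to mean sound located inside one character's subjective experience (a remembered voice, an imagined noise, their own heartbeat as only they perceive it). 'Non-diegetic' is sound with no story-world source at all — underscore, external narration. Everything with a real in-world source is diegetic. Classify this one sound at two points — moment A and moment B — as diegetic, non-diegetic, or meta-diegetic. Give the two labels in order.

meta-diegetic, non-diegetic

Moment A: it's Sven's subjective body sound, inaudible to Kasimir → meta-diegetic.
Moment B: detached from Sven and playing as sourceless score over a scene he isn't in — for the audience only → non-diegetic.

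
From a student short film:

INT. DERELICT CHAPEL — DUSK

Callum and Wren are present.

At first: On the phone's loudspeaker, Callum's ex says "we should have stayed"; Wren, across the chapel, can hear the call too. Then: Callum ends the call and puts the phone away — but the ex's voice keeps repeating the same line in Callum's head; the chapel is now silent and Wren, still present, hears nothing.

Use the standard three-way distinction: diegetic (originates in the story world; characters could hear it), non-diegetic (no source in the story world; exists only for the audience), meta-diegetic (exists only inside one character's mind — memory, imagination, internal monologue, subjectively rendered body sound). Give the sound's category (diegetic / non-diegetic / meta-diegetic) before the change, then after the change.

Before the change: the loudspeaker is an in-world source; both Callum and Wren hear the call → diegetic.
After the change: with the phone off, the voice continues only as Callum's private mental replay — Wren can't hear it → meta-diegetic.

diegetic, meta-diegetic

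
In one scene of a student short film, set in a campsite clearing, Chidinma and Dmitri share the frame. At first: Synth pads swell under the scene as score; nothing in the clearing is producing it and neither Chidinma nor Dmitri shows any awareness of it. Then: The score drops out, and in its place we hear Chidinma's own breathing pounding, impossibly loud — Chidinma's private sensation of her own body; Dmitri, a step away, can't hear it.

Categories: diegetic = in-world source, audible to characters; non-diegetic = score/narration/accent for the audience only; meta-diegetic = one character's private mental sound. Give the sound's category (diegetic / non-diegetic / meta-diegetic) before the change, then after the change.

non-diegetic, meta-diegetic

Before the change: underscore with no in-world source, inaudible to the characters → non-diegetic.
After the change: the body sound is Chidinma's subjective perception alone — Dmitri can't hear it → meta-diegetic.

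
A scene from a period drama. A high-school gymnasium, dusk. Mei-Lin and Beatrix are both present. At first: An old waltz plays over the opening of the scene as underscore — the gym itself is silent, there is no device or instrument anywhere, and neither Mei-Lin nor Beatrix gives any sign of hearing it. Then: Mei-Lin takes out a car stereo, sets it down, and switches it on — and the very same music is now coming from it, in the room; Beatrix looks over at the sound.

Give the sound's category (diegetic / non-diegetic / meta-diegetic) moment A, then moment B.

Moment A: no in-world source exists and no character can hear it — underscore → non-diegetic.
Moment B: a car stereo is now a real source in the story world and the characters hear it → diegetic.

non-diegetic, diegetic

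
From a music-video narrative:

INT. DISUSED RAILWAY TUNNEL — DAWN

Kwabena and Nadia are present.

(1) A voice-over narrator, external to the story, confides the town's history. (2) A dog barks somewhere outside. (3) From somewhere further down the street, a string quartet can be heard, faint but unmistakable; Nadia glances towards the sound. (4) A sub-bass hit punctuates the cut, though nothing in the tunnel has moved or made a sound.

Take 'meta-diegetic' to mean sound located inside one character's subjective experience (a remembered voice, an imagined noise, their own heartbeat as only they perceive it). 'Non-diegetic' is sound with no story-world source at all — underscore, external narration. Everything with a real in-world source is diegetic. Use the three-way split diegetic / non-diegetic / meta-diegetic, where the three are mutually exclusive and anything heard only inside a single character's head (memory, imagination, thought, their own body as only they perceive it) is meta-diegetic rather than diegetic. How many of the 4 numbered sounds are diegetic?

2

(1) external voice-over — not a character, not heard by anyone in the scene → non-diegetic.
Sound (2): the sound comes from a dog physically present in the location, so diegetic.
(3) it's coming from somewhere further down the street — a location within the story world — and Nadia reacts → diegetic.
(4) nothing in the scene produces it; it's an accent added for the audience → non-diegetic.
Diegetic: (2), (3) — that's 2.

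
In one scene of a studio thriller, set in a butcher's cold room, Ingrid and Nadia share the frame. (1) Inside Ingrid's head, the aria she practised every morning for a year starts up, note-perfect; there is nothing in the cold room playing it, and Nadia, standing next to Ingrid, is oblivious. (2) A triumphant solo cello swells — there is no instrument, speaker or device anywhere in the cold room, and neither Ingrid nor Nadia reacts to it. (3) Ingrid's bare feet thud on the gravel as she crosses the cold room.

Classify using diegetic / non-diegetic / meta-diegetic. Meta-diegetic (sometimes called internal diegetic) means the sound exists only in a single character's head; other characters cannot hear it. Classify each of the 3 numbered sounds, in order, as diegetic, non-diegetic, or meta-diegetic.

Sound (1): it lives in Ingrid's subjectivity, not in the cold room, so meta-diegetic.
(2) nothing in the cold room produces it and the characters don't hear it — pure soundtrack → non-diegetic.
(3) is diegetic: a character's body making contact with the set — an in-world sound.

meta-diegetic, non-diegetic, diegetic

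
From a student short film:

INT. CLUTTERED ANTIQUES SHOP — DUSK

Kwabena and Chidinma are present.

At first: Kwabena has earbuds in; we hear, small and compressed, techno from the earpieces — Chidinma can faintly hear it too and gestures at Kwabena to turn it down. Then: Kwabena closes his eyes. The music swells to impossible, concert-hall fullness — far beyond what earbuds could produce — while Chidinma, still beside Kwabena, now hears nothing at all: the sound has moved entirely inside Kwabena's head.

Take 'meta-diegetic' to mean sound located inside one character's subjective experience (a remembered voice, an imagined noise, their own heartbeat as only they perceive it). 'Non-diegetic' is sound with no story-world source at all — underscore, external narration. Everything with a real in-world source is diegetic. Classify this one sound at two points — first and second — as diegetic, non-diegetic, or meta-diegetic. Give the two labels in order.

diegetic, meta-diegetic

First: the earbuds are a physical source both characters can hear → diegetic.
Second: the music now exists only as Kwabena's subjective experience; Chidinma can no longer hear it → meta-diegetic.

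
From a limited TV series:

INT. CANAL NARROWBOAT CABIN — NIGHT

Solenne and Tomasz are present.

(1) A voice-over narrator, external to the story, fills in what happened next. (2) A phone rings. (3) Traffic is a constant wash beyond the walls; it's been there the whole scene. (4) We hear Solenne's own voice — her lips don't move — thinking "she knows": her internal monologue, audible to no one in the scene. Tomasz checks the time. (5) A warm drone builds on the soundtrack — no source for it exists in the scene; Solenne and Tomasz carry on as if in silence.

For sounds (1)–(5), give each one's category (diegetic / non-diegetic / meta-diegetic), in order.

non-diegetic, diegetic, diegetic, meta-diegetic, non-diegetic

(1) is non-diegetic: commentary laid over the scene from outside the fiction.
(2) a phone is a real object/event in the scene's world → diegetic.
(3) is diegetic: it's the actual ambient sound of the location.
Sound (4): Solenne's thought-voice: a private mental sound no other character can hear, so meta-diegetic.
(5) it has no source in the story world and no character can hear it — it's underscore → non-diegetic.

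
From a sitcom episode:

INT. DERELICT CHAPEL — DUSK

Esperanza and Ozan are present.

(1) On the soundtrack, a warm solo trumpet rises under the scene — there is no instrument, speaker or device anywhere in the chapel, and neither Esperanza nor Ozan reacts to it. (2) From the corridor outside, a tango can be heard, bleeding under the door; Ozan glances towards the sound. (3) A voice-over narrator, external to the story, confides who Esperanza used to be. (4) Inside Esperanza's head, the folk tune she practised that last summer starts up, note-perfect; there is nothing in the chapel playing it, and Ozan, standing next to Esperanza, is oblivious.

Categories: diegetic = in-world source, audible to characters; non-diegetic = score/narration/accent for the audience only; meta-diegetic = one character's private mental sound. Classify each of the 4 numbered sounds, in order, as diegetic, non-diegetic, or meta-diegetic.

(1) it has no source in the story world and no character can hear it — it's underscore → non-diegetic.
(2) it's coming from the corridor outside — a location within the story world — and Ozan reacts → diegetic.
Sound (3): the narrator exists outside the story world, addressing only the audience, so non-diegetic.
(4) is meta-diegetic: it lives in Esperanza's subjectivity, not in the chapel.

non-diegetic, diegetic, non-diegetic, meta-diegetic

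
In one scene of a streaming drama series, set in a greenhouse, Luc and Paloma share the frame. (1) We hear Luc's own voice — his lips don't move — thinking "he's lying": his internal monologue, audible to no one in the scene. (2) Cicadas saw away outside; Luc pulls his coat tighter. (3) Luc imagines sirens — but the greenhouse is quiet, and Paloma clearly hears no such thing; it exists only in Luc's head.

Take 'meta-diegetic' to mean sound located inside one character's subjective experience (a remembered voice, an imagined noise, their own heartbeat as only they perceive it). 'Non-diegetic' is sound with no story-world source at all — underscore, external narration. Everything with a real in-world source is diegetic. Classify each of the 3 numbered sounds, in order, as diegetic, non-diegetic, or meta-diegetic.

meta-diegetic, diegetic, meta-diegetic

Sound (1): internal monologue — inside Luc's mind, not spoken into the scene, so meta-diegetic.
(2) is diegetic: it's the actual ambient sound of the location.
(3) is meta-diegetic: the sound is imagined by Luc; nothing in the story world is producing it and Paloma can't hear it.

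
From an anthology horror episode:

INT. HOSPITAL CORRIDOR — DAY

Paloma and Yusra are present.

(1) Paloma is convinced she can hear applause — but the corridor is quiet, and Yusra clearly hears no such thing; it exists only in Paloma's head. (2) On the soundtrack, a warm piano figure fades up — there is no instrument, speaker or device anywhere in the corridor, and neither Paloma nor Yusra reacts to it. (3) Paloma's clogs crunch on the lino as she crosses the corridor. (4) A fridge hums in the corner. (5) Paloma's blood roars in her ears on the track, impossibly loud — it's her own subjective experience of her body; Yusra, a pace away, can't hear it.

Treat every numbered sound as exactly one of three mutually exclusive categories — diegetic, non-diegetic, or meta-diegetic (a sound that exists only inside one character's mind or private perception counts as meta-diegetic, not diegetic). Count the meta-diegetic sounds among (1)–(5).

2

(1) is meta-diegetic: the sound is imagined by Paloma; nothing in the story world is producing it and Yusra can't hear it.
(2) is non-diegetic: it has no source in the story world and no character can hear it — it's underscore.
(3) Paloma's footsteps are produced in the story world → diegetic.
(4) it's the actual ambient sound of the location → diegetic.
(5) point-of-audition from inside Paloma's body; not a sound in the room → meta-diegetic.
So 2 of the 5 are meta-diegetic: (1), (5).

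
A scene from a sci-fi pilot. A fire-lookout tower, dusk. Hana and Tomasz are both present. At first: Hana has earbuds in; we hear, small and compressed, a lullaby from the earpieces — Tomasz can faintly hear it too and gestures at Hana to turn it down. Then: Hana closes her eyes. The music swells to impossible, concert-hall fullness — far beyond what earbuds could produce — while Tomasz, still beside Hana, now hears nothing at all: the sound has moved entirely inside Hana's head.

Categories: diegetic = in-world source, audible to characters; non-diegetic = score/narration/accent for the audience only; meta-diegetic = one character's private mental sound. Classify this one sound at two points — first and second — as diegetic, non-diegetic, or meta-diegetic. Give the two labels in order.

First: the earbuds are a physical source both characters can hear → diegetic.
Second: the music now exists only as Hana's subjective experience; Tomasz can no longer hear it → meta-diegetic.

diegetic, meta-diegetic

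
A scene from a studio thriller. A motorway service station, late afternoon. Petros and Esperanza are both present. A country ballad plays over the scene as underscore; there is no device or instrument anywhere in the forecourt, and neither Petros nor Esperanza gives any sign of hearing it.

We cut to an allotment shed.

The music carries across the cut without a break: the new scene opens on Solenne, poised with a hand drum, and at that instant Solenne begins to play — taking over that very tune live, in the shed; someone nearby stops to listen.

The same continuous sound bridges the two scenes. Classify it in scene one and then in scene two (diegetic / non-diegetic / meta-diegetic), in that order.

Scene one: there's no in-world source anywhere and no character hears it — underscore for the audience only → non-diegetic.
Scene two: from the moment Solenne starts playing, the tune is being performed on a hand drum inside the story world and another character hears it → diegetic.

non-diegetic, diegetic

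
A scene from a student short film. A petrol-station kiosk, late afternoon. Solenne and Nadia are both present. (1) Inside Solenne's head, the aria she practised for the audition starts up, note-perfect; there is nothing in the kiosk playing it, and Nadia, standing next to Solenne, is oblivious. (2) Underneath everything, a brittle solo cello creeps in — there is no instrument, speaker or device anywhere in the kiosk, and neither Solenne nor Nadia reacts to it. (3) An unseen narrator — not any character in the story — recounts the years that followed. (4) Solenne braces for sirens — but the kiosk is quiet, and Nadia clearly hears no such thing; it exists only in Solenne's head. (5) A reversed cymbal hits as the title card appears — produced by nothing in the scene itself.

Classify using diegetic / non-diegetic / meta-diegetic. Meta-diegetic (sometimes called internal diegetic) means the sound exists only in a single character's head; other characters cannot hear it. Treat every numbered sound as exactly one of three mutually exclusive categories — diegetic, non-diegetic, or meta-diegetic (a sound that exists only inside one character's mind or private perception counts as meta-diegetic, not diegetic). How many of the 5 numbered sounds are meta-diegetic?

2

Sound (1): remembered music, private to Solenne — Nadia is oblivious because it isn't in the room, so meta-diegetic.
(2) is non-diegetic: score with no on-screen or off-screen source; it exists for the audience alone.
(3) the narrator exists outside the story world, addressing only the audience → non-diegetic.
(4) Solenne alone 'hears' it — an imagined sound, not present in the space → meta-diegetic.
Sound (5): an editorial stinger — it belongs to the cut, not the story world, so non-diegetic.
Meta-diegetic: (1), (4) — that's 2.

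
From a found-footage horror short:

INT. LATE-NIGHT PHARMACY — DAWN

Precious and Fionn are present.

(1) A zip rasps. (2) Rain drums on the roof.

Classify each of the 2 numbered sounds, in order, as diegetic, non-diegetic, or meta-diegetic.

diegetic, diegetic

(1) is diegetic: a zip is a real object/event in the scene's world.
(2) is diegetic: rain is part of the location's real environment.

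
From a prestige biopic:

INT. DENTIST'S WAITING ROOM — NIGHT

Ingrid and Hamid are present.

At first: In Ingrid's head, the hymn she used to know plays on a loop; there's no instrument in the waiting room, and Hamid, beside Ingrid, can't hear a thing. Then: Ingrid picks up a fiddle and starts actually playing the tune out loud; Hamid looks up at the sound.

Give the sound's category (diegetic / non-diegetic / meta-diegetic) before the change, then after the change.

Before the change: the tune exists only as Ingrid's private memory; Hamid can't hear it → meta-diegetic.
After the change: Ingrid is now producing it live on a fiddle, in the room, and Hamid hears it → diegetic.

meta-diegetic, diegetic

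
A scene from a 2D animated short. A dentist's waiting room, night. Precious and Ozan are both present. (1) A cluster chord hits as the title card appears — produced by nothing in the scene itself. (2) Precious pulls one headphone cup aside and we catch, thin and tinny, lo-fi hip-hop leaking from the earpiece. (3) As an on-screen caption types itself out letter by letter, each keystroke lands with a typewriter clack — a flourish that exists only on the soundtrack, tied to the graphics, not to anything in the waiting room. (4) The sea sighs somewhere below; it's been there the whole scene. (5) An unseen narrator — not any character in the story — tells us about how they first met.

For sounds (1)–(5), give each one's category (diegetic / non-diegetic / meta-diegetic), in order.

(1) nothing in the scene produces it; it's an accent added for the audience → non-diegetic.
(2) the earpiece is a real device on Precious's head — source music → diegetic.
Sound (3): sound married to a title/caption — outside the diegesis by definition, so non-diegetic.
(4) is diegetic: the sea is part of the location's real environment.
(5) is non-diegetic: external voice-over — not a character, not heard by anyone in the scene.

non-diegetic, diegetic, non-diegetic, diegetic, non-diegetic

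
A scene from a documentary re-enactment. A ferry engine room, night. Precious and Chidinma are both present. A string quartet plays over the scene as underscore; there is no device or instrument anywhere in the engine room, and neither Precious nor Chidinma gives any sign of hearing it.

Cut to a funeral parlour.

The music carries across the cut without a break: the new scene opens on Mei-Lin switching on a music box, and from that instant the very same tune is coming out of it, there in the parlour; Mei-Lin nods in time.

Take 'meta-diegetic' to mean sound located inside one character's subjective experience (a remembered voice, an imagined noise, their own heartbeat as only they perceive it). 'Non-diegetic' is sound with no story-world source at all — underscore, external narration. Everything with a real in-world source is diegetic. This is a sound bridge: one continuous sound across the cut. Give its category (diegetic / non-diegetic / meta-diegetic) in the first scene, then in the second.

non-diegetic, diegetic

Scene one: there's no in-world source anywhere and no character hears it — underscore for the audience only → non-diegetic.
Scene two: once Mei-Lin turns on a music box, the music has a real source in the story world and Mei-Lin reacts to it → diegetic.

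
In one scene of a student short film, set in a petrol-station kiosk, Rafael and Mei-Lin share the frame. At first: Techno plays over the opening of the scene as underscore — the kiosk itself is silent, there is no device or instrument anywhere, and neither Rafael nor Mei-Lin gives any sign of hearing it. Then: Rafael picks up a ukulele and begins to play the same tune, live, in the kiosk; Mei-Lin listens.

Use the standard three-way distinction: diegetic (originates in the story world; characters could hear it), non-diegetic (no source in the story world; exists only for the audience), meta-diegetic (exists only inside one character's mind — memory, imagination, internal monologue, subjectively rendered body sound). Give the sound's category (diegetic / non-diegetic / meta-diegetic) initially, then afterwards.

non-diegetic, diegetic

Initially: no in-world source exists and no character can hear it — underscore → non-diegetic.
Afterwards: a ukulele is now a real source in the story world and the characters hear it → diegetic.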